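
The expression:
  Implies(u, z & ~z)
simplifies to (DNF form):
~u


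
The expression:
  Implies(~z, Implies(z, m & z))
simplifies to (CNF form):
True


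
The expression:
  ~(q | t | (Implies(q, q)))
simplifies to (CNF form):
False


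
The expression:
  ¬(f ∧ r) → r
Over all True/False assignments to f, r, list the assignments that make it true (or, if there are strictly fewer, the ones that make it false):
is true only for:
  f=False, r=True;
  f=True, r=True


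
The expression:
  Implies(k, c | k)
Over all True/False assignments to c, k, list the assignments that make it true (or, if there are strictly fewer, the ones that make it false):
is always true.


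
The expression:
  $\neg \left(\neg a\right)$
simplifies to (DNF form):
$a$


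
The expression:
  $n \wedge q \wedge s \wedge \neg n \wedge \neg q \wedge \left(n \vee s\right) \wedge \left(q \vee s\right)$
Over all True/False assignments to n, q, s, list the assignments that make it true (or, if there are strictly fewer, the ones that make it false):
is never true.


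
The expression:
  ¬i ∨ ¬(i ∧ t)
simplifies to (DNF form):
¬i ∨ ¬t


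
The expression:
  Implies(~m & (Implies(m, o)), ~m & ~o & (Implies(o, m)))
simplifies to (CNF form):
m | ~o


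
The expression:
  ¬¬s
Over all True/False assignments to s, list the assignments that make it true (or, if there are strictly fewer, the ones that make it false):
is true only for:
  s=True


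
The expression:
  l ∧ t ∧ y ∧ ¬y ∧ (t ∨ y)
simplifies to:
False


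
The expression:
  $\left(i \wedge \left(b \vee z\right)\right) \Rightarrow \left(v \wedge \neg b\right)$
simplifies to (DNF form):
$\left(v \wedge \neg b\right) \vee \left(\neg b \wedge \neg z\right) \vee \neg i$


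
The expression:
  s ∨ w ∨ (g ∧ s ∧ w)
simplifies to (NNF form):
s ∨ w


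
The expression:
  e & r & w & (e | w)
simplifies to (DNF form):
e & r & w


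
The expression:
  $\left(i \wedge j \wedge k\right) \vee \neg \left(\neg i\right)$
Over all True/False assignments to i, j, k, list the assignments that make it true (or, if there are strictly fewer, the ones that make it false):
is true only for:
  i=True, j=False, k=False;
  i=True, j=False, k=True;
  i=True, j=True, k=False;
  i=True, j=True, k=True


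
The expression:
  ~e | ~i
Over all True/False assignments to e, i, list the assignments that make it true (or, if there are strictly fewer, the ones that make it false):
is false only for:
  e=True, i=True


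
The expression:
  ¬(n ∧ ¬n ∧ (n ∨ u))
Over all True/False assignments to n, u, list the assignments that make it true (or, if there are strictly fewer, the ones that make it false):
is always true.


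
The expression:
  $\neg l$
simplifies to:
$\neg l$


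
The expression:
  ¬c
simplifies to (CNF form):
¬c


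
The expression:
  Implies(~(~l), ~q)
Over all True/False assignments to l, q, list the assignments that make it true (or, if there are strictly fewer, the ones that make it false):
is false only for:
  l=True, q=True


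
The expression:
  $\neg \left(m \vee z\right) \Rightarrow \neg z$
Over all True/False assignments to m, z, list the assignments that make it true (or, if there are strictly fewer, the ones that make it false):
is always true.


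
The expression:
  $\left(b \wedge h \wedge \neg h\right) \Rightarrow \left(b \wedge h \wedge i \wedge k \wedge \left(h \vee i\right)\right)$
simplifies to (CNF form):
$\text{True}$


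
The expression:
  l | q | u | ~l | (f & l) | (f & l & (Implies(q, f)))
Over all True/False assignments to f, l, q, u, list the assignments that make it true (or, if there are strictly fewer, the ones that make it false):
is always true.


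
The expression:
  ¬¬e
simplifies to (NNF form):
e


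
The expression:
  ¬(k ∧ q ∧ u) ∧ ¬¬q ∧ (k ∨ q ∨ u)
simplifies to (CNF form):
q ∧ (¬k ∨ ¬u)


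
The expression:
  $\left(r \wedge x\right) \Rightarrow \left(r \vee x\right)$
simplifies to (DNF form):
$\text{True}$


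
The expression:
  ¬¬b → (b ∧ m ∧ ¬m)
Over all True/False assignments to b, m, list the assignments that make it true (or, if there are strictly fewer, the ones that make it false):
is true only for:
  b=False, m=False;
  b=False, m=True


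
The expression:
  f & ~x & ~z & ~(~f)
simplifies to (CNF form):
f & ~x & ~z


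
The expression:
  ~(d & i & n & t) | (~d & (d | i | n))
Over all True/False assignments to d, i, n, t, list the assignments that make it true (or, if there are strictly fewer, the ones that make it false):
is false only for:
  d=True, i=True, n=True, t=True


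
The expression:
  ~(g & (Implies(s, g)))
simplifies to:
~g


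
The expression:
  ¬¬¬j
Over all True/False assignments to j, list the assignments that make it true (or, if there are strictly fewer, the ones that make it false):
is true only for:
  j=False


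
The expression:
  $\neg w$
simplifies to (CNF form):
$\neg w$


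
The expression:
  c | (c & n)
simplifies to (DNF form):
c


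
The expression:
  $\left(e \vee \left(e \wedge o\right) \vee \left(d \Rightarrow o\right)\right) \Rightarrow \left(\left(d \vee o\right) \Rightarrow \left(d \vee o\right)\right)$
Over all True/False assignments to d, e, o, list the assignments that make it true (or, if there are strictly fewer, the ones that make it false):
is always true.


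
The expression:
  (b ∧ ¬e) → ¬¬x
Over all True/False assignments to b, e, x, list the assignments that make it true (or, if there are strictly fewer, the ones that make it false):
is false only for:
  b=True, e=False, x=False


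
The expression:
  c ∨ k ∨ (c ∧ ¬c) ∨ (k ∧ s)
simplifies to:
c ∨ k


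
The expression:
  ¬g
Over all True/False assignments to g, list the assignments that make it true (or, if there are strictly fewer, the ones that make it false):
is true only for:
  g=False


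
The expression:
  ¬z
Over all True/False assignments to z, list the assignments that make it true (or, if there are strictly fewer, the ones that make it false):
is true only for:
  z=False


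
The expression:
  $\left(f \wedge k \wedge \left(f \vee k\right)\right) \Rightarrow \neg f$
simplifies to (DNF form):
$\neg f \vee \neg k$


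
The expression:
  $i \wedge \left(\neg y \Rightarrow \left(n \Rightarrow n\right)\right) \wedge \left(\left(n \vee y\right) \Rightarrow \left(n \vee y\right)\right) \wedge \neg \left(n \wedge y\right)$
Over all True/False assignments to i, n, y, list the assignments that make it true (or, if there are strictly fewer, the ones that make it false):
is true only for:
  i=True, n=False, y=False;
  i=True, n=False, y=True;
  i=True, n=True, y=False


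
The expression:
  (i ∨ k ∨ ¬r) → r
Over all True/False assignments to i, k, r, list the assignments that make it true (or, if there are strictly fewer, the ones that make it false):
is true only for:
  i=False, k=False, r=True;
  i=False, k=True, r=True;
  i=True, k=False, r=True;
  i=True, k=True, r=True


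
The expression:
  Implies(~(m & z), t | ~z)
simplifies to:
m | t | ~z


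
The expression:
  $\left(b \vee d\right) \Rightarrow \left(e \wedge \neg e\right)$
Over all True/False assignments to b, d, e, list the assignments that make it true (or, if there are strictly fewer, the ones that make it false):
is true only for:
  b=False, d=False, e=False;
  b=False, d=False, e=True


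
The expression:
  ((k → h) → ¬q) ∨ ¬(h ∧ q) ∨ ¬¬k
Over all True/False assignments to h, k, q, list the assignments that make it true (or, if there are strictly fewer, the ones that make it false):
is false only for:
  h=True, k=False, q=True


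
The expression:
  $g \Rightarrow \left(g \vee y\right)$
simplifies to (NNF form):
$\text{True}$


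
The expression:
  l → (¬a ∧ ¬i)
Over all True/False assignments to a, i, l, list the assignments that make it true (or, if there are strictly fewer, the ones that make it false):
is false only for:
  a=False, i=True, l=True;
  a=True, i=False, l=True;
  a=True, i=True, l=True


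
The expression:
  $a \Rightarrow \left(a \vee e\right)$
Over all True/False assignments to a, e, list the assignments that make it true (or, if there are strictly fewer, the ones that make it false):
is always true.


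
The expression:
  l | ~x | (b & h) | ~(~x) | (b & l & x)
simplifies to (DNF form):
True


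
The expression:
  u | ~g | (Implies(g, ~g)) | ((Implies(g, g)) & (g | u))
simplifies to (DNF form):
True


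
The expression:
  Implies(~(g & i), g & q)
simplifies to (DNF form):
(g & i) | (g & q)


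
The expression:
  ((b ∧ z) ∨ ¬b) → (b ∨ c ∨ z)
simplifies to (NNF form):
b ∨ c ∨ z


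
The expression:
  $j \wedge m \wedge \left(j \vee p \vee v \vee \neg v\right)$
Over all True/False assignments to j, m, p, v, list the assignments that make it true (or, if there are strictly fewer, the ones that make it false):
is true only for:
  j=True, m=True, p=False, v=False;
  j=True, m=True, p=False, v=True;
  j=True, m=True, p=True, v=False;
  j=True, m=True, p=True, v=True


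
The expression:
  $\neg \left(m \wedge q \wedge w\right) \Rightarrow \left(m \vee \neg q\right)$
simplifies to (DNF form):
$m \vee \neg q$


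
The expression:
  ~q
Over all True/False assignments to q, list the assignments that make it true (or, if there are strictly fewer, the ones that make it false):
is true only for:
  q=False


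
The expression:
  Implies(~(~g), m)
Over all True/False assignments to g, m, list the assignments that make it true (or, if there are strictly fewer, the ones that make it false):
is false only for:
  g=True, m=False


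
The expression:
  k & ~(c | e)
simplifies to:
k & ~c & ~e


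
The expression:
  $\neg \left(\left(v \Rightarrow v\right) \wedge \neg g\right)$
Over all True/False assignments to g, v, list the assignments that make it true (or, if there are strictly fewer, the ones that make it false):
is true only for:
  g=True, v=False;
  g=True, v=True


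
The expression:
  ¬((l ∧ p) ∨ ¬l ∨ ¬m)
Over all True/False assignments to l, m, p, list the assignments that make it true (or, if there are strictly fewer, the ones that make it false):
is true only for:
  l=True, m=True, p=False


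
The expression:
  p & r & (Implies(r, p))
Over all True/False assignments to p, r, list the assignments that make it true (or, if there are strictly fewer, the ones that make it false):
is true only for:
  p=True, r=True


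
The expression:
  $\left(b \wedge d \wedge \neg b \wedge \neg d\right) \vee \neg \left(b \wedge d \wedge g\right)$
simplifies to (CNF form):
$\neg b \vee \neg d \vee \neg g$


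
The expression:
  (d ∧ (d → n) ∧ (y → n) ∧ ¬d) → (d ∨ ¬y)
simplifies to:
True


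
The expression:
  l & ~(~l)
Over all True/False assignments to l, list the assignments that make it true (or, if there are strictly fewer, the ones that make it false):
is true only for:
  l=True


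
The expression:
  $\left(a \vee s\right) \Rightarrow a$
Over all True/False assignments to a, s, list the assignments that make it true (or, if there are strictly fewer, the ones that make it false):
is false only for:
  a=False, s=True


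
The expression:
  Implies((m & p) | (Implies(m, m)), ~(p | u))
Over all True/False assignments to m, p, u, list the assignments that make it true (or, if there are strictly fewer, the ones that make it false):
is true only for:
  m=False, p=False, u=False;
  m=True, p=False, u=False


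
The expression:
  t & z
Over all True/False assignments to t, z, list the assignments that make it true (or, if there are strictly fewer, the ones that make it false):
is true only for:
  t=True, z=True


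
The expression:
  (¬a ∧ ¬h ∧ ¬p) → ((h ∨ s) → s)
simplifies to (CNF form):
True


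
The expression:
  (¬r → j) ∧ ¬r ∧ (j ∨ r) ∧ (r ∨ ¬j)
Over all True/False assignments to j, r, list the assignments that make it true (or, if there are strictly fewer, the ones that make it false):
is never true.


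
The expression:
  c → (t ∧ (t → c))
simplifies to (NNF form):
t ∨ ¬c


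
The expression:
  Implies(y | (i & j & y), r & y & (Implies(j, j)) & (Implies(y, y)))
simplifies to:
r | ~y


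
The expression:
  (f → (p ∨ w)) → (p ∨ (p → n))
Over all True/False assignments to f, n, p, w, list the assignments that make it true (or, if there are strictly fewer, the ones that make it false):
is always true.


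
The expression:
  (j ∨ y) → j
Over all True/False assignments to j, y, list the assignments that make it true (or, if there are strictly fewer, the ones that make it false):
is false only for:
  j=False, y=True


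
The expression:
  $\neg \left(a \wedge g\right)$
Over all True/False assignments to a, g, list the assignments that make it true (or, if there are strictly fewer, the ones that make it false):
is false only for:
  a=True, g=True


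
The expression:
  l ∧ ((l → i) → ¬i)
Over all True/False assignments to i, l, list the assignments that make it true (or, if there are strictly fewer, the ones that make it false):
is true only for:
  i=False, l=True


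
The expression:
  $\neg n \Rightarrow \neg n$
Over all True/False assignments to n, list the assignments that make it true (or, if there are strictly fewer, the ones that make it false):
is always true.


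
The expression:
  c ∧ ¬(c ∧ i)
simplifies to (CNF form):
c ∧ ¬i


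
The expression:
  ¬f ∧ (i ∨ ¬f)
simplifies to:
¬f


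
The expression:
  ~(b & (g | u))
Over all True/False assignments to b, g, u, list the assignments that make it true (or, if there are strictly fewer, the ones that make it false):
is false only for:
  b=True, g=False, u=True;
  b=True, g=True, u=False;
  b=True, g=True, u=True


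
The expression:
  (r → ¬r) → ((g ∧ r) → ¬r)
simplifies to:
True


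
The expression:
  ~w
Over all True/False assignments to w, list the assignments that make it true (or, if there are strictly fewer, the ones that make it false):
is true only for:
  w=False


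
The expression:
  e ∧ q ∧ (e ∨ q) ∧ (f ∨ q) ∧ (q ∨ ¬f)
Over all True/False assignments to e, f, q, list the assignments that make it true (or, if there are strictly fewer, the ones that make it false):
is true only for:
  e=True, f=False, q=True;
  e=True, f=True, q=True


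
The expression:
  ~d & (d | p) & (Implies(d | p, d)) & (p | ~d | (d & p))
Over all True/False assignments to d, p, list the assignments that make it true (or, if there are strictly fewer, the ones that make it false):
is never true.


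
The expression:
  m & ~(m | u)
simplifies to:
False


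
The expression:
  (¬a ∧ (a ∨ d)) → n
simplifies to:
a ∨ n ∨ ¬d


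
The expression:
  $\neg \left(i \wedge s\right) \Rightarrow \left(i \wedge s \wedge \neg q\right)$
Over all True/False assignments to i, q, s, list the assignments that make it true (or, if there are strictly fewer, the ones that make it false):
is true only for:
  i=True, q=False, s=True;
  i=True, q=True, s=True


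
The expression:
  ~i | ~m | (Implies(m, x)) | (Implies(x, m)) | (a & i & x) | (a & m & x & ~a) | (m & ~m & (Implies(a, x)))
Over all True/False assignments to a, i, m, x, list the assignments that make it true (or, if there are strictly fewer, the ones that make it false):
is always true.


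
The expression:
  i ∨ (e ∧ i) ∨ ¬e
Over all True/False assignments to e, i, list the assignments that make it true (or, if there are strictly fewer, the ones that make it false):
is false only for:
  e=True, i=False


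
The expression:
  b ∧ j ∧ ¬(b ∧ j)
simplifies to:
False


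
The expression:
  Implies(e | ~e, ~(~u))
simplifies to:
u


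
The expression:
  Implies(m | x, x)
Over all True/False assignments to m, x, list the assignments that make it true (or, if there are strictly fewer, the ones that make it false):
is false only for:
  m=True, x=False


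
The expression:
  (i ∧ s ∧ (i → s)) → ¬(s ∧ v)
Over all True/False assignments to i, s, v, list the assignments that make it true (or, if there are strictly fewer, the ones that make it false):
is false only for:
  i=True, s=True, v=True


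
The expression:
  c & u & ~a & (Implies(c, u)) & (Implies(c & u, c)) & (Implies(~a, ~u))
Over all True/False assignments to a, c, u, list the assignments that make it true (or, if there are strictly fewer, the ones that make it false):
is never true.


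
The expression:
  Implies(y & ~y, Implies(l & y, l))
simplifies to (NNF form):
True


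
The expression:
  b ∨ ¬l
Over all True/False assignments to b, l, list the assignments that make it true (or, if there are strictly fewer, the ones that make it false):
is false only for:
  b=False, l=True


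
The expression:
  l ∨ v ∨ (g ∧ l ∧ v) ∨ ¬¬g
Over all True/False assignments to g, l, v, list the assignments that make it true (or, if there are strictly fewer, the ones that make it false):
is false only for:
  g=False, l=False, v=False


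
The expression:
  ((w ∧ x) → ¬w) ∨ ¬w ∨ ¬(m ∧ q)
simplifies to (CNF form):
¬m ∨ ¬q ∨ ¬w ∨ ¬x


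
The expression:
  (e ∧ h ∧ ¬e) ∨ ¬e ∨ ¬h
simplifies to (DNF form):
¬e ∨ ¬h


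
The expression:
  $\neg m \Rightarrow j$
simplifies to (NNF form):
$j \vee m$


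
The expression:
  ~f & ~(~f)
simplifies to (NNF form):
False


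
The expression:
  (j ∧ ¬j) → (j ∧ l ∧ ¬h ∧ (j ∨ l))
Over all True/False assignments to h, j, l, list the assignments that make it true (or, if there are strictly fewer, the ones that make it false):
is always true.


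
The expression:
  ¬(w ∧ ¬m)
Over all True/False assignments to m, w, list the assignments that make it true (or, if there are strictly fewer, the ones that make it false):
is false only for:
  m=False, w=True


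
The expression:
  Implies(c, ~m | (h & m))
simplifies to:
h | ~c | ~m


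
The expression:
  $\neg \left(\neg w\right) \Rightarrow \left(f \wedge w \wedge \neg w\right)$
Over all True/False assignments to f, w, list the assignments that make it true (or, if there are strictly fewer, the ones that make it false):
is true only for:
  f=False, w=False;
  f=True, w=False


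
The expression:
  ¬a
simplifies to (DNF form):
¬a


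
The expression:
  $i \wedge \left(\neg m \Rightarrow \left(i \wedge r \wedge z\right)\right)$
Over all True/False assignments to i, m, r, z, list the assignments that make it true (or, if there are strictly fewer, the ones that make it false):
is true only for:
  i=True, m=False, r=True, z=True;
  i=True, m=True, r=False, z=False;
  i=True, m=True, r=False, z=True;
  i=True, m=True, r=True, z=False;
  i=True, m=True, r=True, z=True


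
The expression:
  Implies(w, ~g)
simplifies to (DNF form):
~g | ~w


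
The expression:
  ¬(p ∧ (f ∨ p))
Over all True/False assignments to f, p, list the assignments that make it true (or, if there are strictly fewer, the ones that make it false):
is true only for:
  f=False, p=False;
  f=True, p=False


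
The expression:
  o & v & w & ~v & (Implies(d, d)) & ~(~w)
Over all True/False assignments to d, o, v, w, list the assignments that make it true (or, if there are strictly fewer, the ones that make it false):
is never true.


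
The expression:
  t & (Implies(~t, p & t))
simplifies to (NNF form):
t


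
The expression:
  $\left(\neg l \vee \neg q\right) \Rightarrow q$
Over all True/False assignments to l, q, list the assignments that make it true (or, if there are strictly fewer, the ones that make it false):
is true only for:
  l=False, q=True;
  l=True, q=True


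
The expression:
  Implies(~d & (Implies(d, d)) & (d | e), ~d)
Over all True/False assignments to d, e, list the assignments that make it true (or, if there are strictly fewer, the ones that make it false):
is always true.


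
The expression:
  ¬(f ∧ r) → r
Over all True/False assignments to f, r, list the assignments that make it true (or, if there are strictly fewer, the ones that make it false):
is true only for:
  f=False, r=True;
  f=True, r=True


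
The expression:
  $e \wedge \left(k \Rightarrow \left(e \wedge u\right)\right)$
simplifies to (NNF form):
$e \wedge \left(u \vee \neg k\right)$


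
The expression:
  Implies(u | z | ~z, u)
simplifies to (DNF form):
u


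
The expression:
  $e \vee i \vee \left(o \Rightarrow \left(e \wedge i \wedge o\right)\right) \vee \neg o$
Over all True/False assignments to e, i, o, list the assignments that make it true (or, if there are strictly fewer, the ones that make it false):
is false only for:
  e=False, i=False, o=True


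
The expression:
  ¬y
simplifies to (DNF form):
¬y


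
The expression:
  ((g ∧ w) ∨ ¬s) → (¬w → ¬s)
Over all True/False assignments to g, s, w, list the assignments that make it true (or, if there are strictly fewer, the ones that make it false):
is always true.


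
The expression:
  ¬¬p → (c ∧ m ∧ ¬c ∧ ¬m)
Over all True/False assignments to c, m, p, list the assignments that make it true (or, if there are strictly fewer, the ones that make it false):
is true only for:
  c=False, m=False, p=False;
  c=False, m=True, p=False;
  c=True, m=False, p=False;
  c=True, m=True, p=False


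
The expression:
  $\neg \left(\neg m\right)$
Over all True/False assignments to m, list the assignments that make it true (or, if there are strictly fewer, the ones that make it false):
is true only for:
  m=True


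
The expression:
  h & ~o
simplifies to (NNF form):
h & ~o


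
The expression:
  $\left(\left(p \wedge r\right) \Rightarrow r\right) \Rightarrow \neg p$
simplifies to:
$\neg p$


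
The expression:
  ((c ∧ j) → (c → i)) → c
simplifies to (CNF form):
c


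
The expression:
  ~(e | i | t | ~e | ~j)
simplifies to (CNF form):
False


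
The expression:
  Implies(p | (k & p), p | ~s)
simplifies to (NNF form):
True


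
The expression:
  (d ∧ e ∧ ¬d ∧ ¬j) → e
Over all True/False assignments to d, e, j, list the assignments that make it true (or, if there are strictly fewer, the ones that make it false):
is always true.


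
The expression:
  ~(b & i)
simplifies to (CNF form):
~b | ~i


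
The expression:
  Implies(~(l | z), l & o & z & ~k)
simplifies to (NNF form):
l | z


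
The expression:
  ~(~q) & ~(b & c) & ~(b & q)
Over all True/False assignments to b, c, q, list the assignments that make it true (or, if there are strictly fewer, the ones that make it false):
is true only for:
  b=False, c=False, q=True;
  b=False, c=True, q=True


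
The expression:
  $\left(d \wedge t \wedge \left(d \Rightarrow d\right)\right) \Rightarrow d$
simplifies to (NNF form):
$\text{True}$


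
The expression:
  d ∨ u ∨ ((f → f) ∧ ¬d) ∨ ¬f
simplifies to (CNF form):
True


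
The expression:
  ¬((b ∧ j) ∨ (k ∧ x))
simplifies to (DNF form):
(¬b ∧ ¬k) ∨ (¬b ∧ ¬x) ∨ (¬j ∧ ¬k) ∨ (¬j ∧ ¬x)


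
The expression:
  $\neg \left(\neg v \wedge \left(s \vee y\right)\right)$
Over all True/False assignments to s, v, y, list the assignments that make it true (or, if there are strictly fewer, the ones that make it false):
is false only for:
  s=False, v=False, y=True;
  s=True, v=False, y=False;
  s=True, v=False, y=True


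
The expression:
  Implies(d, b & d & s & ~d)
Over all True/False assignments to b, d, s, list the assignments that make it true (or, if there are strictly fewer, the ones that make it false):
is true only for:
  b=False, d=False, s=False;
  b=False, d=False, s=True;
  b=True, d=False, s=False;
  b=True, d=False, s=True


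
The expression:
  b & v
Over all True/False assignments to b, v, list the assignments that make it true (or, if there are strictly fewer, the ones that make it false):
is true only for:
  b=True, v=True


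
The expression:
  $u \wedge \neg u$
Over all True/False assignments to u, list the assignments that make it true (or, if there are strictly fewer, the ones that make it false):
is never true.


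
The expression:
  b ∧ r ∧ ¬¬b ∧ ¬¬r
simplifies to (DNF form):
b ∧ r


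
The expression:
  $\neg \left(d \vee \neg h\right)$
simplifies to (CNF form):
$h \wedge \neg d$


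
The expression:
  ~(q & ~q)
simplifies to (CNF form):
True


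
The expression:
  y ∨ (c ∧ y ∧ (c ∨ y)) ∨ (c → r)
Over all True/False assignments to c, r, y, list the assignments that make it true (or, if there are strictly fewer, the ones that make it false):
is false only for:
  c=True, r=False, y=False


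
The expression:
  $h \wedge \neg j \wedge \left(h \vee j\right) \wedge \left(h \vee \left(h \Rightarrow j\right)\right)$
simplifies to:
$h \wedge \neg j$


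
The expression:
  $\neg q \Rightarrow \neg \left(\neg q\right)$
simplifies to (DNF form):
$q$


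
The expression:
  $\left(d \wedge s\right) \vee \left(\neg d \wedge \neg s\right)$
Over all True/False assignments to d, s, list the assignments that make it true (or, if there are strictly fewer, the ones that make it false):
is true only for:
  d=False, s=False;
  d=True, s=True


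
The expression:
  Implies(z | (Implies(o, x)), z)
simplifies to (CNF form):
(o | z) & (z | ~x)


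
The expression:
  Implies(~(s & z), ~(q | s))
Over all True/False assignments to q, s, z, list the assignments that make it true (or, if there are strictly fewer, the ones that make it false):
is true only for:
  q=False, s=False, z=False;
  q=False, s=False, z=True;
  q=False, s=True, z=True;
  q=True, s=True, z=True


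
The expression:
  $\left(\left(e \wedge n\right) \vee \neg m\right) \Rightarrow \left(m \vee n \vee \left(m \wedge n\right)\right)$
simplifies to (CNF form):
$m \vee n$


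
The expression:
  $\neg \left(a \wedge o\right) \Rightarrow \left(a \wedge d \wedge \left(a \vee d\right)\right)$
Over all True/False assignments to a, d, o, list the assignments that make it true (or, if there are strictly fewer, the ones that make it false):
is true only for:
  a=True, d=False, o=True;
  a=True, d=True, o=False;
  a=True, d=True, o=True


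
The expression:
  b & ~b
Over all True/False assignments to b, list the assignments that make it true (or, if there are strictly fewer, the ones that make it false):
is never true.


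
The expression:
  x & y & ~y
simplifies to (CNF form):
False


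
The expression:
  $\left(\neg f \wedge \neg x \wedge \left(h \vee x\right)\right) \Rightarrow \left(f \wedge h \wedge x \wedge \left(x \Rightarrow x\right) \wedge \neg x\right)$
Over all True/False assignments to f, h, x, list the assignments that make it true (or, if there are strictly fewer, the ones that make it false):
is false only for:
  f=False, h=True, x=False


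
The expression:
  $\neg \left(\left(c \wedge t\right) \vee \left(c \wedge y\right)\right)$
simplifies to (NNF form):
$\left(\neg t \wedge \neg y\right) \vee \neg c$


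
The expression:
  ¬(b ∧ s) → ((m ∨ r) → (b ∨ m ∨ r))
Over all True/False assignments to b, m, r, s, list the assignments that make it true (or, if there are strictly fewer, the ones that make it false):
is always true.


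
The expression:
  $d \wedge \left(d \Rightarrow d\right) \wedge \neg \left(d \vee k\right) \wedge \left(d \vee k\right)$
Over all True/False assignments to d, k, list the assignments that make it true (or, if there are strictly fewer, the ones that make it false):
is never true.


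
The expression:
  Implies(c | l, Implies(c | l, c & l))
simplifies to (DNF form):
(c & l) | (~c & ~l)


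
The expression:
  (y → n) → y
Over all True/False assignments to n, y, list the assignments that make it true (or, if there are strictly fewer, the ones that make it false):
is true only for:
  n=False, y=True;
  n=True, y=True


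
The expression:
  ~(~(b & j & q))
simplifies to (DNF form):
b & j & q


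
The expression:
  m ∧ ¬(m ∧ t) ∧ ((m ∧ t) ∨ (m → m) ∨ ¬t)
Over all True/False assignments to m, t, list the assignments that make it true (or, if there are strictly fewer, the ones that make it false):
is true only for:
  m=True, t=False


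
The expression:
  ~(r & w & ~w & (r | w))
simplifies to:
True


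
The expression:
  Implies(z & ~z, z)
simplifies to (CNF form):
True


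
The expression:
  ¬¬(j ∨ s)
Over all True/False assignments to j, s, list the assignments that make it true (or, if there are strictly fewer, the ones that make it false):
is false only for:
  j=False, s=False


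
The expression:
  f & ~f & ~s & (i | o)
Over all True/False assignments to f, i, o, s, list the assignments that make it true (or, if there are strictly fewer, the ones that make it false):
is never true.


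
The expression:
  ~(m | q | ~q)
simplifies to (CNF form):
False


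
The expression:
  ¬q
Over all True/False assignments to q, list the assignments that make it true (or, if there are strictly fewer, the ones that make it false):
is true only for:
  q=False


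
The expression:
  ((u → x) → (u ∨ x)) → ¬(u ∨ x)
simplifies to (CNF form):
¬u ∧ ¬x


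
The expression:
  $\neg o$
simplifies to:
$\neg o$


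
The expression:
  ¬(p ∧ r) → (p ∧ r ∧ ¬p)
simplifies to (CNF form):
p ∧ r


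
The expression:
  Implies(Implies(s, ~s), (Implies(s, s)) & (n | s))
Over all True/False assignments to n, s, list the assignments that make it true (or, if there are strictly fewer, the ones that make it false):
is false only for:
  n=False, s=False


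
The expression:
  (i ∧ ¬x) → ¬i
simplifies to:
x ∨ ¬i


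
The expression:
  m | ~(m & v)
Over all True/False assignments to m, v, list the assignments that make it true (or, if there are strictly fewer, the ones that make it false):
is always true.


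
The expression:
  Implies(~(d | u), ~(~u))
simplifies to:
d | u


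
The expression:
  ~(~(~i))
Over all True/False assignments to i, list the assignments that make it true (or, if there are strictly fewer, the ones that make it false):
is true only for:
  i=False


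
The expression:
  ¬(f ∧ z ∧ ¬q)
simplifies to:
q ∨ ¬f ∨ ¬z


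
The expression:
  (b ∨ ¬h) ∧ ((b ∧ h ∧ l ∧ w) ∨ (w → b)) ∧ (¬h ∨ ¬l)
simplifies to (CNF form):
(b ∨ ¬h) ∧ (b ∨ ¬w) ∧ (¬h ∨ ¬l)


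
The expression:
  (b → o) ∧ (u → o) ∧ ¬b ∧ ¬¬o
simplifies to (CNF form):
o ∧ ¬b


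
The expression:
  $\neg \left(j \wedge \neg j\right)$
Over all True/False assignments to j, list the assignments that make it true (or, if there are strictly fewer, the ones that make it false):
is always true.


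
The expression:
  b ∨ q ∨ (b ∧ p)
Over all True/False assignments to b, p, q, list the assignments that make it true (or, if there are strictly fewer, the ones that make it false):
is false only for:
  b=False, p=False, q=False;
  b=False, p=True, q=False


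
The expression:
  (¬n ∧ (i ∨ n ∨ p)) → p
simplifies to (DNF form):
n ∨ p ∨ ¬i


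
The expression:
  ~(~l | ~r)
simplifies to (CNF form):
l & r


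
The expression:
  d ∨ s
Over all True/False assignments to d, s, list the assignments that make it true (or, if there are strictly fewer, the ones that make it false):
is false only for:
  d=False, s=False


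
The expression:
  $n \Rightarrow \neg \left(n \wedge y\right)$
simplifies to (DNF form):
$\neg n \vee \neg y$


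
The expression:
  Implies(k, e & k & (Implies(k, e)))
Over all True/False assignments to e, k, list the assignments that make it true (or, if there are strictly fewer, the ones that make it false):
is false only for:
  e=False, k=True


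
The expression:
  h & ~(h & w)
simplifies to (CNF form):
h & ~w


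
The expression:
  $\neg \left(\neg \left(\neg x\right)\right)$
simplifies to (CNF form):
$\neg x$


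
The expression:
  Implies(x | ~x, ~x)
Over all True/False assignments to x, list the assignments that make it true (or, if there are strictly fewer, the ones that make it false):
is true only for:
  x=False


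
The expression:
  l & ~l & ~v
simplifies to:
False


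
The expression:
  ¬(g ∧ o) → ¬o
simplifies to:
g ∨ ¬o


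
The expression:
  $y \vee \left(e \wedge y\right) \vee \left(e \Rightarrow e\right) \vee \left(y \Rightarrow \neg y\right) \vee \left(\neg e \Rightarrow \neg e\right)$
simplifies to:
$\text{True}$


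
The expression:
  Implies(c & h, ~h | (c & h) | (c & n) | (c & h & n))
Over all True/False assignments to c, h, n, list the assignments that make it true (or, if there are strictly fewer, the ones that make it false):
is always true.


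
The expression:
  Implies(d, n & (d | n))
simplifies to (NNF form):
n | ~d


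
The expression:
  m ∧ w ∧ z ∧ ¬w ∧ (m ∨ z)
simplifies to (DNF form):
False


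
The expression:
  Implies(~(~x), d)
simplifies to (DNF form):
d | ~x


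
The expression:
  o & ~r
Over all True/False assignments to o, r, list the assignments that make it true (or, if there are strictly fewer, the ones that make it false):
is true only for:
  o=True, r=False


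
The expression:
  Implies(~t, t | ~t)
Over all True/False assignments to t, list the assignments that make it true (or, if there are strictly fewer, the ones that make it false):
is always true.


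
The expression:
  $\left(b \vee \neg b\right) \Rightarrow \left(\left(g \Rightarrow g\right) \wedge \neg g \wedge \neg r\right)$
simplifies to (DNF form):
$\neg g \wedge \neg r$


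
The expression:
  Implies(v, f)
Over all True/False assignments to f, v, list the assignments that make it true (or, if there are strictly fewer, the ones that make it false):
is false only for:
  f=False, v=True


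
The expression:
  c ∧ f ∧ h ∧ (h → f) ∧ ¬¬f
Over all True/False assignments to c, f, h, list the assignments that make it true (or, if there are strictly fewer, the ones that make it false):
is true only for:
  c=True, f=True, h=True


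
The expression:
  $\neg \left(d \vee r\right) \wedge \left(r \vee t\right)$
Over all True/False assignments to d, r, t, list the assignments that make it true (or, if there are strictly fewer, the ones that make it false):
is true only for:
  d=False, r=False, t=True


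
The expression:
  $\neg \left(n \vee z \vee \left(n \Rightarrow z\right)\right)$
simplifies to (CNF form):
$\text{False}$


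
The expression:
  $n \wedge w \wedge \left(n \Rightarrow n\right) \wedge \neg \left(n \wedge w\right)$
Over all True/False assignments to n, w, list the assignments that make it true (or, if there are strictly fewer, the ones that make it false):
is never true.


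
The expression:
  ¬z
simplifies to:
¬z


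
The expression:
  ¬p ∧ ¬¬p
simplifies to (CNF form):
False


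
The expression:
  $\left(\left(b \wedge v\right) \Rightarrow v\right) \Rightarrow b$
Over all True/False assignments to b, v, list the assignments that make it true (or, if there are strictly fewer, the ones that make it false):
is true only for:
  b=True, v=False;
  b=True, v=True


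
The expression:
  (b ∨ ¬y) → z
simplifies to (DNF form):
z ∨ (y ∧ ¬b)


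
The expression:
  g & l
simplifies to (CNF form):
g & l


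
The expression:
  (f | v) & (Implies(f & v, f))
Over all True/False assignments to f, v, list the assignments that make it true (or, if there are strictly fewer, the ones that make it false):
is false only for:
  f=False, v=False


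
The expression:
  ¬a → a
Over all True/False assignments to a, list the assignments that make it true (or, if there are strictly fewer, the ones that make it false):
is true only for:
  a=True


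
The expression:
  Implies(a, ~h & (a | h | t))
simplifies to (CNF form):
~a | ~h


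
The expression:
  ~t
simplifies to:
~t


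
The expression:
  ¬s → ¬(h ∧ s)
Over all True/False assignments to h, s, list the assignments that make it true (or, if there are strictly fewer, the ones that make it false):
is always true.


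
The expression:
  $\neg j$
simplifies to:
$\neg j$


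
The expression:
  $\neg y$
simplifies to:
$\neg y$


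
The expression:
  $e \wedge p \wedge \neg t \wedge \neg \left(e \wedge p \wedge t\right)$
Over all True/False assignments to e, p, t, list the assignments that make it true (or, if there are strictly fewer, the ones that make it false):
is true only for:
  e=True, p=True, t=False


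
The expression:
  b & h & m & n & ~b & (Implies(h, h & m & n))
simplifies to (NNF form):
False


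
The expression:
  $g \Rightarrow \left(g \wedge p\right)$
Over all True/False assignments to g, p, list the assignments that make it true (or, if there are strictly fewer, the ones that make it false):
is false only for:
  g=True, p=False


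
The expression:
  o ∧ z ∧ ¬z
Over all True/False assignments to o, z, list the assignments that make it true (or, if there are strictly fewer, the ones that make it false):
is never true.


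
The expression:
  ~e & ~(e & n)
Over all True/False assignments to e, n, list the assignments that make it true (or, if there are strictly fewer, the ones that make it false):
is true only for:
  e=False, n=False;
  e=False, n=True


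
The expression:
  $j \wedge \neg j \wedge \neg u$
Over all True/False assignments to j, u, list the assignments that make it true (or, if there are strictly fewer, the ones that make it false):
is never true.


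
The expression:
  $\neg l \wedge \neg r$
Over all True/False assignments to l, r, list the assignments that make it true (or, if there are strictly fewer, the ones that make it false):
is true only for:
  l=False, r=False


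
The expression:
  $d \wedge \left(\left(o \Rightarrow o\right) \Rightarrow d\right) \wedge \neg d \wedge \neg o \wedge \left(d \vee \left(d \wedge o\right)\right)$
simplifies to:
$\text{False}$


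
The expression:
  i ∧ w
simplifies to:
i ∧ w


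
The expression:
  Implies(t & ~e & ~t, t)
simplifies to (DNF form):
True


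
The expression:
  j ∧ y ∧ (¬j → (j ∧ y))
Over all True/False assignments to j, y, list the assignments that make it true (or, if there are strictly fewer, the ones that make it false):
is true only for:
  j=True, y=True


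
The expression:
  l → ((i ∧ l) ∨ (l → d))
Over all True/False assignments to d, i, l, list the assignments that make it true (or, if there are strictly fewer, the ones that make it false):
is false only for:
  d=False, i=False, l=True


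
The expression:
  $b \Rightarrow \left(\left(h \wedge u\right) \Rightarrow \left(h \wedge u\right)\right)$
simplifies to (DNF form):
$\text{True}$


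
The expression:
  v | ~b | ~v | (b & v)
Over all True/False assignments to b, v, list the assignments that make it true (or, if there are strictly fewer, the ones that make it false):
is always true.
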